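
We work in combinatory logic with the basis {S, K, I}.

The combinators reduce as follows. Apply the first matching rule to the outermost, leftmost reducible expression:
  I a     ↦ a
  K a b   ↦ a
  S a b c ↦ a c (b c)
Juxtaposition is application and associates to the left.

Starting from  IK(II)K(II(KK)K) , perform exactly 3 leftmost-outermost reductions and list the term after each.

Answer: after 3 steps: I(II(KK)K)

Derivation:
  start: IK(II)K(II(KK)K)
  step 1: K(II)K(II(KK)K)
  step 2: II(II(KK)K)
  step 3: I(II(KK)K)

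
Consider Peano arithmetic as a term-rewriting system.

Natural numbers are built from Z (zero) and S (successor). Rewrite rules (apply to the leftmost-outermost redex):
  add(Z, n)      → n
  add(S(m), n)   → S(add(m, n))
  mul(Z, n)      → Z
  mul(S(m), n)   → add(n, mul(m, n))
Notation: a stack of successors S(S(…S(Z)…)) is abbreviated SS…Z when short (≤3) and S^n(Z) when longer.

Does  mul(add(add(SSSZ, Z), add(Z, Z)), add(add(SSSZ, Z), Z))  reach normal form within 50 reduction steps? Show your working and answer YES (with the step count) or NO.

Answer: YES — reaches normal form S^9(Z) in 49 ≤ 50 steps

Derivation:
  start: mul(add(add(SSSZ, Z), add(Z, Z)), add(add(SSSZ, Z), Z))
  →1  mul(add(S(add(SSZ, Z)), add(Z, Z)), add(add(SSSZ, Z), Z))
  →2  mul(S(add(add(SSZ, Z), add(Z, Z))), add(add(SSSZ, Z), Z))
  →3  add(add(add(SSSZ, Z), Z), mul(add(add(SSZ, Z), add(Z, Z)), add(add(SSSZ, Z), Z)))
  →4  add(add(S(add(SSZ, Z)), Z), mul(add(add(SSZ, Z), add(Z, Z)), add(add(SSSZ, Z), Z)))
  →5  add(S(add(add(SSZ, Z), Z)), mul(add(add(SSZ, Z), add(Z, Z)), add(add(SSSZ, Z), Z)))
  →6  S(add(add(add(SSZ, Z), Z), mul(add(add(SSZ, Z), add(Z, Z)), add(add(SSSZ, Z), Z))))
  →7  S(add(add(S(add(SZ, Z)), Z), mul(add(add(SSZ, Z), add(Z, Z)), add(add(SSSZ, Z), Z))))
  →8  S(add(S(add(add(SZ, Z), Z)), mul(add(add(SSZ, Z), add(Z, Z)), add(add(SSSZ, Z), Z))))
  →9  S(S(add(add(add(SZ, Z), Z), mul(add(add(SSZ, Z), add(Z, Z)), add(add(SSSZ, Z), Z)))))
  →10  S(S(add(add(S(add(Z, Z)), Z), mul(add(add(SSZ, Z), add(Z, Z)), add(add(SSSZ, Z), Z)))))
  →11  S(S(add(S(add(add(Z, Z), Z)), mul(add(add(SSZ, Z), add(Z, Z)), add(add(SSSZ, Z), Z)))))
  →12  S(S(S(add(add(add(Z, Z), Z), mul(add(add(SSZ, Z), add(Z, Z)), add(add(SSSZ, Z), Z))))))
  →13  S(S(S(add(add(Z, Z), mul(add(add(SSZ, Z), add(Z, Z)), add(add(SSSZ, Z), Z))))))
  →14  S(S(S(add(Z, mul(add(add(SSZ, Z), add(Z, Z)), add(add(SSSZ, Z), Z))))))
  →15  S(S(S(mul(add(add(SSZ, Z), add(Z, Z)), add(add(SSSZ, Z), Z)))))
  →16  S(S(S(mul(add(S(add(SZ, Z)), add(Z, Z)), add(add(SSSZ, Z), Z)))))
  →17  S(S(S(mul(S(add(add(SZ, Z), add(Z, Z))), add(add(SSSZ, Z), Z)))))
  →18  S(S(S(add(add(add(SSSZ, Z), Z), mul(add(add(SZ, Z), add(Z, Z)), add(add(SSSZ, Z), Z))))))
  →19  S(S(S(add(add(S(add(SSZ, Z)), Z), mul(add(add(SZ, Z), add(Z, Z)), add(add(SSSZ, Z), Z))))))
  →20  S(S(S(add(S(add(add(SSZ, Z), Z)), mul(add(add(SZ, Z), add(Z, Z)), add(add(SSSZ, Z), Z))))))
  →21  S(S(S(S(add(add(add(SSZ, Z), Z), mul(add(add(SZ, Z), add(Z, Z)), add(add(SSSZ, Z), Z)))))))
  →22  S(S(S(S(add(add(S(add(SZ, Z)), Z), mul(add(add(SZ, Z), add(Z, Z)), add(add(SSSZ, Z), Z)))))))
  →23  S(S(S(S(add(S(add(add(SZ, Z), Z)), mul(add(add(SZ, Z), add(Z, Z)), add(add(SSSZ, Z), Z)))))))
  →24  S(S(S(S(S(add(add(add(SZ, Z), Z), mul(add(add(SZ, Z), add(Z, Z)), add(add(SSSZ, Z), Z))))))))
  →25  S(S(S(S(S(add(add(S(add(Z, Z)), Z), mul(add(add(SZ, Z), add(Z, Z)), add(add(SSSZ, Z), Z))))))))
  →26  S(S(S(S(S(add(S(add(add(Z, Z), Z)), mul(add(add(SZ, Z), add(Z, Z)), add(add(SSSZ, Z), Z))))))))
  →27  S(S(S(S(S(S(add(add(add(Z, Z), Z), mul(add(add(SZ, Z), add(Z, Z)), add(add(SSSZ, Z), Z)))))))))
  →28  S(S(S(S(S(S(add(add(Z, Z), mul(add(add(SZ, Z), add(Z, Z)), add(add(SSSZ, Z), Z)))))))))
  →29  S(S(S(S(S(S(add(Z, mul(add(add(SZ, Z), add(Z, Z)), add(add(SSSZ, Z), Z)))))))))
  →30  S(S(S(S(S(S(mul(add(add(SZ, Z), add(Z, Z)), add(add(SSSZ, Z), Z))))))))
  →31  S(S(S(S(S(S(mul(add(S(add(Z, Z)), add(Z, Z)), add(add(SSSZ, Z), Z))))))))
  →32  S(S(S(S(S(S(mul(S(add(add(Z, Z), add(Z, Z))), add(add(SSSZ, Z), Z))))))))
  →33  S(S(S(S(S(S(add(add(add(SSSZ, Z), Z), mul(add(add(Z, Z), add(Z, Z)), add(add(SSSZ, Z), Z)))))))))
  →34  S(S(S(S(S(S(add(add(S(add(SSZ, Z)), Z), mul(add(add(Z, Z), add(Z, Z)), add(add(SSSZ, Z), Z)))))))))
  →35  S(S(S(S(S(S(add(S(add(add(SSZ, Z), Z)), mul(add(add(Z, Z), add(Z, Z)), add(add(SSSZ, Z), Z)))))))))
  →36  S(S(S(S(S(S(S(add(add(add(SSZ, Z), Z), mul(add(add(Z, Z), add(Z, Z)), add(add(SSSZ, Z), Z))))))))))
  →37  S(S(S(S(S(S(S(add(add(S(add(SZ, Z)), Z), mul(add(add(Z, Z), add(Z, Z)), add(add(SSSZ, Z), Z))))))))))
  →38  S(S(S(S(S(S(S(add(S(add(add(SZ, Z), Z)), mul(add(add(Z, Z), add(Z, Z)), add(add(SSSZ, Z), Z))))))))))
  →39  S(S(S(S(S(S(S(S(add(add(add(SZ, Z), Z), mul(add(add(Z, Z), add(Z, Z)), add(add(SSSZ, Z), Z)))))))))))
  →40  S(S(S(S(S(S(S(S(add(add(S(add(Z, Z)), Z), mul(add(add(Z, Z), add(Z, Z)), add(add(SSSZ, Z), Z)))))))))))
  →41  S(S(S(S(S(S(S(S(add(S(add(add(Z, Z), Z)), mul(add(add(Z, Z), add(Z, Z)), add(add(SSSZ, Z), Z)))))))))))
  →42  S(S(S(S(S(S(S(S(S(add(add(add(Z, Z), Z), mul(add(add(Z, Z), add(Z, Z)), add(add(SSSZ, Z), Z))))))))))))
  →43  S(S(S(S(S(S(S(S(S(add(add(Z, Z), mul(add(add(Z, Z), add(Z, Z)), add(add(SSSZ, Z), Z))))))))))))
  →44  S(S(S(S(S(S(S(S(S(add(Z, mul(add(add(Z, Z), add(Z, Z)), add(add(SSSZ, Z), Z))))))))))))
  →45  S(S(S(S(S(S(S(S(S(mul(add(add(Z, Z), add(Z, Z)), add(add(SSSZ, Z), Z)))))))))))
  →46  S(S(S(S(S(S(S(S(S(mul(add(Z, add(Z, Z)), add(add(SSSZ, Z), Z)))))))))))
  →47  S(S(S(S(S(S(S(S(S(mul(add(Z, Z), add(add(SSSZ, Z), Z)))))))))))
  →48  S(S(S(S(S(S(S(S(S(mul(Z, add(add(SSSZ, Z), Z)))))))))))
  →49  S^9(Z)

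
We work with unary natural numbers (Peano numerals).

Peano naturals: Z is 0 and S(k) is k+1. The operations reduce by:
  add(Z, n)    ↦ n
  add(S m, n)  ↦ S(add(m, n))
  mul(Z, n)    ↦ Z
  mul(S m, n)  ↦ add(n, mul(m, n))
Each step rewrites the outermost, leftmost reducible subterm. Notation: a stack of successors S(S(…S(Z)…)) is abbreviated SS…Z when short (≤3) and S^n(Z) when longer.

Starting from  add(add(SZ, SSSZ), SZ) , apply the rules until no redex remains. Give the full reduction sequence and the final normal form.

Answer: normal form = S^5(Z)  (in 7 steps)

Reduction:
  start: add(add(SZ, SSSZ), SZ)
  step 1: add(S(add(Z, SSSZ)), SZ)
  step 2: S(add(add(Z, SSSZ), SZ))
  step 3: S(add(SSSZ, SZ))
  step 4: S(S(add(SSZ, SZ)))
  step 5: S(S(S(add(SZ, SZ))))
  step 6: S(S(S(S(add(Z, SZ)))))
  step 7: S^5(Z)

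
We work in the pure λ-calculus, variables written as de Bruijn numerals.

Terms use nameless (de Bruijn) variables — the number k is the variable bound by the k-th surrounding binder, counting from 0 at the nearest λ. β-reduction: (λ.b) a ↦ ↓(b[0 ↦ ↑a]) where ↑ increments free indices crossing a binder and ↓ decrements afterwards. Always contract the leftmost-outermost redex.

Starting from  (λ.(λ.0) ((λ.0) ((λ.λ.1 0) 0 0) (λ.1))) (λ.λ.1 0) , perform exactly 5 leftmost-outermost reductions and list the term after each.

  start: (λ.(λ.0) ((λ.0) ((λ.λ.1 0) 0 0) (λ.1))) (λ.λ.1 0)
  [1] (λ.0) ((λ.0) ((λ.λ.1 0) (λ.λ.1 0) (λ.λ.1 0)) (λ.λ.λ.1 0))
  [2] (λ.0) ((λ.λ.1 0) (λ.λ.1 0) (λ.λ.1 0)) (λ.λ.λ.1 0)
  [3] (λ.λ.1 0) (λ.λ.1 0) (λ.λ.1 0) (λ.λ.λ.1 0)
  [4] (λ.(λ.λ.1 0) 0) (λ.λ.1 0) (λ.λ.λ.1 0)
  [5] (λ.λ.1 0) (λ.λ.1 0) (λ.λ.λ.1 0)

Answer: after 5 steps: (λ.λ.1 0) (λ.λ.1 0) (λ.λ.λ.1 0)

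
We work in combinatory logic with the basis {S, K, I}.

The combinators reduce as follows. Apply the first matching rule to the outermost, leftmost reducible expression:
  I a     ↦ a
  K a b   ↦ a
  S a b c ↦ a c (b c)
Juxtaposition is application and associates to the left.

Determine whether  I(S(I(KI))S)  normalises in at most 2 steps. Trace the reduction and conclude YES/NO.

  start: I(S(I(KI))S)
  [1] S(I(KI))S
  [2] S(KI)S

Answer: YES — reaches normal form S(KI)S in 2 ≤ 2 steps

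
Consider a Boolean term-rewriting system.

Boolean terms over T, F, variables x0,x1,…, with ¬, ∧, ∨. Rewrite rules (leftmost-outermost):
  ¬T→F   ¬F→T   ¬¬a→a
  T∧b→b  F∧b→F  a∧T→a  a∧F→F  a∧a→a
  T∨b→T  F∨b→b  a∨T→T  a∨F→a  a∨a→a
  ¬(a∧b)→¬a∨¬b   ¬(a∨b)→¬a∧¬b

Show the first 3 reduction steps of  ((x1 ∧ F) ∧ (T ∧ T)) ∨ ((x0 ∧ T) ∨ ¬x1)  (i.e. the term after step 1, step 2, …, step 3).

  start: ((x1 ∧ F) ∧ (T ∧ T)) ∨ ((x0 ∧ T) ∨ ¬x1)
  [1] (F ∧ (T ∧ T)) ∨ ((x0 ∧ T) ∨ ¬x1)
  [2] F ∨ ((x0 ∧ T) ∨ ¬x1)
  [3] (x0 ∧ T) ∨ ¬x1

Answer: after 3 steps: (x0 ∧ T) ∨ ¬x1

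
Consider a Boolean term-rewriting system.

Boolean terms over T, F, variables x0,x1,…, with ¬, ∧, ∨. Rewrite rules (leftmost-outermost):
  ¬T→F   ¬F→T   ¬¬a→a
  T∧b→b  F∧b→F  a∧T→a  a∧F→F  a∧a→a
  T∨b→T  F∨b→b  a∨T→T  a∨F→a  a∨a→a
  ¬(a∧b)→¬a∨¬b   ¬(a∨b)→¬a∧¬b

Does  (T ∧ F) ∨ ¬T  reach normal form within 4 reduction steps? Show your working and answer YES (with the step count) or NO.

  start: (T ∧ F) ∨ ¬T
  →1  F ∨ ¬T
  →2  ¬T
  →3  F

Answer: YES — reaches normal form F in 3 ≤ 4 steps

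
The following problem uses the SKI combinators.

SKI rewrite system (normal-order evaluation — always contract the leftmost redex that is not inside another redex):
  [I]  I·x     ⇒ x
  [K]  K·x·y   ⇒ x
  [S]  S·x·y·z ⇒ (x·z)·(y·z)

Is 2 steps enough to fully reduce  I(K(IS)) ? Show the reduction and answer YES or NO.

Answer: YES — reaches normal form KS in 2 ≤ 2 steps

Derivation:
  start: I(K(IS))
  →1  K(IS)
  →2  KS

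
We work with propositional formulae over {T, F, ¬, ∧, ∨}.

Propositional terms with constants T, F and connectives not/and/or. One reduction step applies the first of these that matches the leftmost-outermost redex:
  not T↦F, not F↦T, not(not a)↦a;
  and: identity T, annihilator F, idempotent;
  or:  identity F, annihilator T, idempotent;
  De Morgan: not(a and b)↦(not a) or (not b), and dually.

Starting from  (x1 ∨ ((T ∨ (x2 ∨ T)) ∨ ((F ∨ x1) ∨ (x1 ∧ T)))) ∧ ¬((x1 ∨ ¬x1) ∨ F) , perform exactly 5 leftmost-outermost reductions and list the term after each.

  start: (x1 ∨ ((T ∨ (x2 ∨ T)) ∨ ((F ∨ x1) ∨ (x1 ∧ T)))) ∧ ¬((x1 ∨ ¬x1) ∨ F)
  step 1: (x1 ∨ (T ∨ ((F ∨ x1) ∨ (x1 ∧ T)))) ∧ ¬((x1 ∨ ¬x1) ∨ F)
  step 2: (x1 ∨ T) ∧ ¬((x1 ∨ ¬x1) ∨ F)
  step 3: T ∧ ¬((x1 ∨ ¬x1) ∨ F)
  step 4: ¬((x1 ∨ ¬x1) ∨ F)
  step 5: ¬(x1 ∨ ¬x1) ∧ ¬F

Answer: after 5 steps: ¬(x1 ∨ ¬x1) ∧ ¬F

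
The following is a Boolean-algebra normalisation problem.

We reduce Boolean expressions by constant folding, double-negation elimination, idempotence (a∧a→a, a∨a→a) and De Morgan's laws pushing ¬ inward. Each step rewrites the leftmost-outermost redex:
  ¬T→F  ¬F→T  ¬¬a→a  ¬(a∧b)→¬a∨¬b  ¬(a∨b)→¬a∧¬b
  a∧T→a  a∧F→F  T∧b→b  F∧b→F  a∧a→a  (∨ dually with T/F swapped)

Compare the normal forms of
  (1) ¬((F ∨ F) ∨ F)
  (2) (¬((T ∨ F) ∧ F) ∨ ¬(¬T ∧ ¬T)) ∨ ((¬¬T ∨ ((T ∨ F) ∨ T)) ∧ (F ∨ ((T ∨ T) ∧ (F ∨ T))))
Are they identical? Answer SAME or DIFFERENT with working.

Answer: SAME — A ⇓ T, B ⇓ T

Reduction:
Term A:
  start: ¬((F ∨ F) ∨ F)
  step 1: ¬(F ∨ F) ∧ ¬F
  step 2: (¬F ∧ ¬F) ∧ ¬F
  step 3: ¬F ∧ ¬F
  step 4: ¬F
  step 5: T

Term B:
  start: (¬((T ∨ F) ∧ F) ∨ ¬(¬T ∧ ¬T)) ∨ ((¬¬T ∨ ((T ∨ F) ∨ T)) ∧ (F ∨ ((T ∨ T) ∧ (F ∨ T))))
  step 1: ((¬(T ∨ F) ∨ ¬F) ∨ ¬(¬T ∧ ¬T)) ∨ ((¬¬T ∨ ((T ∨ F) ∨ T)) ∧ (F ∨ ((T ∨ T) ∧ (F ∨ T))))
  step 2: (((¬T ∧ ¬F) ∨ ¬F) ∨ ¬(¬T ∧ ¬T)) ∨ ((¬¬T ∨ ((T ∨ F) ∨ T)) ∧ (F ∨ ((T ∨ T) ∧ (F ∨ T))))
  step 3: (((F ∧ ¬F) ∨ ¬F) ∨ ¬(¬T ∧ ¬T)) ∨ ((¬¬T ∨ ((T ∨ F) ∨ T)) ∧ (F ∨ ((T ∨ T) ∧ (F ∨ T))))
  step 4: ((F ∨ ¬F) ∨ ¬(¬T ∧ ¬T)) ∨ ((¬¬T ∨ ((T ∨ F) ∨ T)) ∧ (F ∨ ((T ∨ T) ∧ (F ∨ T))))
  step 5: (¬F ∨ ¬(¬T ∧ ¬T)) ∨ ((¬¬T ∨ ((T ∨ F) ∨ T)) ∧ (F ∨ ((T ∨ T) ∧ (F ∨ T))))
  step 6: (T ∨ ¬(¬T ∧ ¬T)) ∨ ((¬¬T ∨ ((T ∨ F) ∨ T)) ∧ (F ∨ ((T ∨ T) ∧ (F ∨ T))))
  step 7: T ∨ ((¬¬T ∨ ((T ∨ F) ∨ T)) ∧ (F ∨ ((T ∨ T) ∧ (F ∨ T))))
  step 8: T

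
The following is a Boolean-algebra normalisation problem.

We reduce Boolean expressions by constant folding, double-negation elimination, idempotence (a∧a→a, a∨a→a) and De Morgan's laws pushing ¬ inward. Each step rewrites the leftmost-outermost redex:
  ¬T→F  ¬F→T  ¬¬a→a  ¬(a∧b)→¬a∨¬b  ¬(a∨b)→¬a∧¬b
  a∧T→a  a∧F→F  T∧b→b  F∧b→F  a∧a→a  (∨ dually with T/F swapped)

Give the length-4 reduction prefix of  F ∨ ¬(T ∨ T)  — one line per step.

Answer: after 4 steps: F

Derivation:
  start: F ∨ ¬(T ∨ T)
  →1  ¬(T ∨ T)
  →2  ¬T ∧ ¬T
  →3  ¬T
  →4  F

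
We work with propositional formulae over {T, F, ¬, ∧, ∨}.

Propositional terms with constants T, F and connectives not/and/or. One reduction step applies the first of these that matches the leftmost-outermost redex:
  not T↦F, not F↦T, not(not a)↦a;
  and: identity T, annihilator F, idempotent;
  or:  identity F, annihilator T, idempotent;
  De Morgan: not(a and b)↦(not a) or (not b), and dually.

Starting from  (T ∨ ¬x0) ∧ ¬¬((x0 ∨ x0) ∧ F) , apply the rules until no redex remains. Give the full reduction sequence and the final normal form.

  start: (T ∨ ¬x0) ∧ ¬¬((x0 ∨ x0) ∧ F)
  [1] T ∧ ¬¬((x0 ∨ x0) ∧ F)
  [2] ¬¬((x0 ∨ x0) ∧ F)
  [3] (x0 ∨ x0) ∧ F
  [4] F

Answer: normal form = F  (in 4 steps)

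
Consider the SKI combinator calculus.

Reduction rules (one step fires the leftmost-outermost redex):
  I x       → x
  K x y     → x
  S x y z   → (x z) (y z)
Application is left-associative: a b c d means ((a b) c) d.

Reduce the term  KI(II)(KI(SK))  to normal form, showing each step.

  start: KI(II)(KI(SK))
  step 1: I(KI(SK))
  step 2: KI(SK)
  step 3: I

Answer: normal form = I  (in 3 steps)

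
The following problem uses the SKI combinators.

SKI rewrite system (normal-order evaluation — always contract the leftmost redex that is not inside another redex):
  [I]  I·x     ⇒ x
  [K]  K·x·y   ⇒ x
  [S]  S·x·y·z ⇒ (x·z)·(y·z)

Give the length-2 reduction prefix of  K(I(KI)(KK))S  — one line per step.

  start: K(I(KI)(KK))S
  step 1: I(KI)(KK)
  step 2: KI(KK)

Answer: after 2 steps: KI(KK)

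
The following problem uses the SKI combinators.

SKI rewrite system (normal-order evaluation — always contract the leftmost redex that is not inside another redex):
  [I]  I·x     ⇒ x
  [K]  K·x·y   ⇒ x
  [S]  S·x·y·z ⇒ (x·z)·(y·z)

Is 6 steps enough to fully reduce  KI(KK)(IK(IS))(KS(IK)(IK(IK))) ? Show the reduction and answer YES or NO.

Answer: YES — reaches normal form S in 5 ≤ 6 steps

Working:
  start: KI(KK)(IK(IS))(KS(IK)(IK(IK)))
  [1] I(IK(IS))(KS(IK)(IK(IK)))
  [2] IK(IS)(KS(IK)(IK(IK)))
  [3] K(IS)(KS(IK)(IK(IK)))
  [4] IS
  [5] S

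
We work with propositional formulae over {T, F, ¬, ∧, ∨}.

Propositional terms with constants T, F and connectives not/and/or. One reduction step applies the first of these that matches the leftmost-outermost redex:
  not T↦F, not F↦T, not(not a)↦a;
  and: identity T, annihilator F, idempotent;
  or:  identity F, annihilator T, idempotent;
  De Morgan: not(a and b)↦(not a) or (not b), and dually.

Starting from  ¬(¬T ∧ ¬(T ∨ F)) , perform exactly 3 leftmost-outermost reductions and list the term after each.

Answer: after 3 steps: T

Reduction:
  start: ¬(¬T ∧ ¬(T ∨ F))
  step 1: ¬¬T ∨ ¬¬(T ∨ F)
  step 2: T ∨ ¬¬(T ∨ F)
  step 3: T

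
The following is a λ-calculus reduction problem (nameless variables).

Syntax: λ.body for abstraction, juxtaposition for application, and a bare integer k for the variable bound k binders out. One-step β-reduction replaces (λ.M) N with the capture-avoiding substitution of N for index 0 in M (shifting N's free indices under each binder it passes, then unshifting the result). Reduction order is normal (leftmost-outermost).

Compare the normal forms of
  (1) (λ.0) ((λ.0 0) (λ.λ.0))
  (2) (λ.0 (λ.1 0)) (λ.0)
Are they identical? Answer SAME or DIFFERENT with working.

Term A:
  start: (λ.0) ((λ.0 0) (λ.λ.0))
  step 1: (λ.0 0) (λ.λ.0)
  step 2: (λ.λ.0) (λ.λ.0)
  step 3: λ.0

Term B:
  start: (λ.0 (λ.1 0)) (λ.0)
  step 1: (λ.0) (λ.(λ.0) 0)
  step 2: λ.(λ.0) 0
  step 3: λ.0

Answer: SAME — A ⇓ λ.0, B ⇓ λ.0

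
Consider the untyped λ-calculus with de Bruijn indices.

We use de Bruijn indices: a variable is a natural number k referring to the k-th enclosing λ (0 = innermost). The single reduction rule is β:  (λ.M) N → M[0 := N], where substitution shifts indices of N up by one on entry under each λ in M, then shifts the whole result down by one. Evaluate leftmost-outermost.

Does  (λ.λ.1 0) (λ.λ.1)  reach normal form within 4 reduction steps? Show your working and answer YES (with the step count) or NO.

  start: (λ.λ.1 0) (λ.λ.1)
  step 1: λ.(λ.λ.1) 0
  step 2: λ.λ.1

Answer: YES — reaches normal form λ.λ.1 in 2 ≤ 4 steps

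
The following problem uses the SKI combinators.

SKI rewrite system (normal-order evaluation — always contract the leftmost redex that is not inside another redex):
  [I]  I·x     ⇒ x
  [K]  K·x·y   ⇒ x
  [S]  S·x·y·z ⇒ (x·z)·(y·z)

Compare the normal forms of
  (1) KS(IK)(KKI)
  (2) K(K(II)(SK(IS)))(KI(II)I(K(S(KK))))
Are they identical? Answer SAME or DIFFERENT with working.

Answer: DIFFERENT — A ⇓ SK, B ⇓ I

Derivation:
Term A:
  start: KS(IK)(KKI)
  [1] S(KKI)
  [2] SK

Term B:
  start: K(K(II)(SK(IS)))(KI(II)I(K(S(KK))))
  [1] K(II)(SK(IS))
  [2] II
  [3] I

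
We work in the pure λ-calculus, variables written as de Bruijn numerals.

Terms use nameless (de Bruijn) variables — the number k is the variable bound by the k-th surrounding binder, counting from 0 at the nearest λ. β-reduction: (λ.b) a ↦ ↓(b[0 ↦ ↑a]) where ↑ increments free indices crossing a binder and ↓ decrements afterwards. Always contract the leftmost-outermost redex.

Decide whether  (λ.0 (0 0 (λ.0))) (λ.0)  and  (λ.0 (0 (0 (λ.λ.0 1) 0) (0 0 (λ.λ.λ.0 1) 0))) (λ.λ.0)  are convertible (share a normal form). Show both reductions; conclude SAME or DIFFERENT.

Term A:
  start: (λ.0 (0 0 (λ.0))) (λ.0)
  step 1: (λ.0) ((λ.0) (λ.0) (λ.0))
  step 2: (λ.0) (λ.0) (λ.0)
  step 3: (λ.0) (λ.0)
  step 4: λ.0

Term B:
  start: (λ.0 (0 (0 (λ.λ.0 1) 0) (0 0 (λ.λ.λ.0 1) 0))) (λ.λ.0)
  step 1: (λ.λ.0) ((λ.λ.0) ((λ.λ.0) (λ.λ.0 1) (λ.λ.0)) ((λ.λ.0) (λ.λ.0) (λ.λ.λ.0 1) (λ.λ.0)))
  step 2: λ.0

Answer: SAME — A ⇓ λ.0, B ⇓ λ.0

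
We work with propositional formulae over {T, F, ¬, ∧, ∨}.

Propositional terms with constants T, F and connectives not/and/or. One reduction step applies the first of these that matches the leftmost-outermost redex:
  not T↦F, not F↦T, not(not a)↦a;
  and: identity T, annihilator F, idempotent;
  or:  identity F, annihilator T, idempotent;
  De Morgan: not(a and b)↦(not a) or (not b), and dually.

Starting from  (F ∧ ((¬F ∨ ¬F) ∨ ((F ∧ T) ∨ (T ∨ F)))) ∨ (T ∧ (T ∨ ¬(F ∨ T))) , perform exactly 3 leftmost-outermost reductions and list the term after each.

Answer: after 3 steps: T ∨ ¬(F ∨ T)

Derivation:
  start: (F ∧ ((¬F ∨ ¬F) ∨ ((F ∧ T) ∨ (T ∨ F)))) ∨ (T ∧ (T ∨ ¬(F ∨ T)))
  [1] F ∨ (T ∧ (T ∨ ¬(F ∨ T)))
  [2] T ∧ (T ∨ ¬(F ∨ T))
  [3] T ∨ ¬(F ∨ T)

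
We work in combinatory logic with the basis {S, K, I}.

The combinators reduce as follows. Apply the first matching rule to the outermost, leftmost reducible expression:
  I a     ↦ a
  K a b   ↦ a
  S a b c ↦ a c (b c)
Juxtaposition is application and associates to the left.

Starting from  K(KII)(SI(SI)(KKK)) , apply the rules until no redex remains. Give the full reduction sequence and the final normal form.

Answer: normal form = I  (in 2 steps)

Derivation:
  start: K(KII)(SI(SI)(KKK))
  →1  KII
  →2  I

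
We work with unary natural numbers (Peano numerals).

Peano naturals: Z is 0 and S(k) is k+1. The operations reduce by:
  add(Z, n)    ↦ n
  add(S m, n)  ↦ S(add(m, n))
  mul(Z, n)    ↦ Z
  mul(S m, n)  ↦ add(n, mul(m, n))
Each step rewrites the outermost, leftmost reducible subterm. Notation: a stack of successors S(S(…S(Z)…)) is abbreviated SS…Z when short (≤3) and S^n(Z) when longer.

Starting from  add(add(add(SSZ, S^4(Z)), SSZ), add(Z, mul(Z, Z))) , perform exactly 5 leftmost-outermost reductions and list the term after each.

Answer: after 5 steps: S(add(S(add(add(Z, S^4(Z)), SSZ)), add(Z, mul(Z, Z))))

Working:
  start: add(add(add(SSZ, S^4(Z)), SSZ), add(Z, mul(Z, Z)))
  →1  add(add(S(add(SZ, S^4(Z))), SSZ), add(Z, mul(Z, Z)))
  →2  add(S(add(add(SZ, S^4(Z)), SSZ)), add(Z, mul(Z, Z)))
  →3  S(add(add(add(SZ, S^4(Z)), SSZ), add(Z, mul(Z, Z))))
  →4  S(add(add(S(add(Z, S^4(Z))), SSZ), add(Z, mul(Z, Z))))
  →5  S(add(S(add(add(Z, S^4(Z)), SSZ)), add(Z, mul(Z, Z))))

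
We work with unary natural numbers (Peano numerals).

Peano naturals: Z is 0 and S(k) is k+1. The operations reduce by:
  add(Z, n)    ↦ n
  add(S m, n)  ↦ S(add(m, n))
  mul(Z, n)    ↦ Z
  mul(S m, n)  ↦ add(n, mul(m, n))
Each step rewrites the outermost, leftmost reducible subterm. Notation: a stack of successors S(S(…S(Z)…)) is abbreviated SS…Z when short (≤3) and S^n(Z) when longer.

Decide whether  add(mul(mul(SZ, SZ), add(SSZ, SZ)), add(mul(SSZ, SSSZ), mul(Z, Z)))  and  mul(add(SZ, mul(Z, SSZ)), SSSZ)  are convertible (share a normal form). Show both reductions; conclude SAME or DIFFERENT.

Answer: DIFFERENT — A ⇓ S^9(Z), B ⇓ SSSZ

Reduction:
Term A:
  start: add(mul(mul(SZ, SZ), add(SSZ, SZ)), add(mul(SSZ, SSSZ), mul(Z, Z)))
  →1  add(mul(add(SZ, mul(Z, SZ)), add(SSZ, SZ)), add(mul(SSZ, SSSZ), mul(Z, Z)))
  →2  add(mul(S(add(Z, mul(Z, SZ))), add(SSZ, SZ)), add(mul(SSZ, SSSZ), mul(Z, Z)))
  →3  add(add(add(SSZ, SZ), mul(add(Z, mul(Z, SZ)), add(SSZ, SZ))), add(mul(SSZ, SSSZ), mul(Z, Z)))
  →4  add(add(S(add(SZ, SZ)), mul(add(Z, mul(Z, SZ)), add(SSZ, SZ))), add(mul(SSZ, SSSZ), mul(Z, Z)))
  →5  add(S(add(add(SZ, SZ), mul(add(Z, mul(Z, SZ)), add(SSZ, SZ)))), add(mul(SSZ, SSSZ), mul(Z, Z)))
  →6  S(add(add(add(SZ, SZ), mul(add(Z, mul(Z, SZ)), add(SSZ, SZ))), add(mul(SSZ, SSSZ), mul(Z, Z))))
  →7  S(add(add(S(add(Z, SZ)), mul(add(Z, mul(Z, SZ)), add(SSZ, SZ))), add(mul(SSZ, SSSZ), mul(Z, Z))))
  →8  S(add(S(add(add(Z, SZ), mul(add(Z, mul(Z, SZ)), add(SSZ, SZ)))), add(mul(SSZ, SSSZ), mul(Z, Z))))
  →9  S(S(add(add(add(Z, SZ), mul(add(Z, mul(Z, SZ)), add(SSZ, SZ))), add(mul(SSZ, SSSZ), mul(Z, Z)))))
  →10  S(S(add(add(SZ, mul(add(Z, mul(Z, SZ)), add(SSZ, SZ))), add(mul(SSZ, SSSZ), mul(Z, Z)))))
  →11  S(S(add(S(add(Z, mul(add(Z, mul(Z, SZ)), add(SSZ, SZ)))), add(mul(SSZ, SSSZ), mul(Z, Z)))))
  →12  S(S(S(add(add(Z, mul(add(Z, mul(Z, SZ)), add(SSZ, SZ))), add(mul(SSZ, SSSZ), mul(Z, Z))))))
  →13  S(S(S(add(mul(add(Z, mul(Z, SZ)), add(SSZ, SZ)), add(mul(SSZ, SSSZ), mul(Z, Z))))))
  →14  S(S(S(add(mul(mul(Z, SZ), add(SSZ, SZ)), add(mul(SSZ, SSSZ), mul(Z, Z))))))
  →15  S(S(S(add(mul(Z, add(SSZ, SZ)), add(mul(SSZ, SSSZ), mul(Z, Z))))))
  →16  S(S(S(add(Z, add(mul(SSZ, SSSZ), mul(Z, Z))))))
  →17  S(S(S(add(mul(SSZ, SSSZ), mul(Z, Z)))))
  →18  S(S(S(add(add(SSSZ, mul(SZ, SSSZ)), mul(Z, Z)))))
  →19  S(S(S(add(S(add(SSZ, mul(SZ, SSSZ))), mul(Z, Z)))))
  →20  S(S(S(S(add(add(SSZ, mul(SZ, SSSZ)), mul(Z, Z))))))
  →21  S(S(S(S(add(S(add(SZ, mul(SZ, SSSZ))), mul(Z, Z))))))
  →22  S(S(S(S(S(add(add(SZ, mul(SZ, SSSZ)), mul(Z, Z)))))))
  →23  S(S(S(S(S(add(S(add(Z, mul(SZ, SSSZ))), mul(Z, Z)))))))
  →24  S(S(S(S(S(S(add(add(Z, mul(SZ, SSSZ)), mul(Z, Z))))))))
  →25  S(S(S(S(S(S(add(mul(SZ, SSSZ), mul(Z, Z))))))))
  →26  S(S(S(S(S(S(add(add(SSSZ, mul(Z, SSSZ)), mul(Z, Z))))))))
  →27  S(S(S(S(S(S(add(S(add(SSZ, mul(Z, SSSZ))), mul(Z, Z))))))))
  →28  S(S(S(S(S(S(S(add(add(SSZ, mul(Z, SSSZ)), mul(Z, Z)))))))))
  →29  S(S(S(S(S(S(S(add(S(add(SZ, mul(Z, SSSZ))), mul(Z, Z)))))))))
  →30  S(S(S(S(S(S(S(S(add(add(SZ, mul(Z, SSSZ)), mul(Z, Z))))))))))
  →31  S(S(S(S(S(S(S(S(add(S(add(Z, mul(Z, SSSZ))), mul(Z, Z))))))))))
  →32  S(S(S(S(S(S(S(S(S(add(add(Z, mul(Z, SSSZ)), mul(Z, Z)))))))))))
  →33  S(S(S(S(S(S(S(S(S(add(mul(Z, SSSZ), mul(Z, Z)))))))))))
  →34  S(S(S(S(S(S(S(S(S(add(Z, mul(Z, Z)))))))))))
  →35  S(S(S(S(S(S(S(S(S(mul(Z, Z))))))))))
  →36  S^9(Z)

Term B:
  start: mul(add(SZ, mul(Z, SSZ)), SSSZ)
  →1  mul(S(add(Z, mul(Z, SSZ))), SSSZ)
  →2  add(SSSZ, mul(add(Z, mul(Z, SSZ)), SSSZ))
  →3  S(add(SSZ, mul(add(Z, mul(Z, SSZ)), SSSZ)))
  →4  S(S(add(SZ, mul(add(Z, mul(Z, SSZ)), SSSZ))))
  →5  S(S(S(add(Z, mul(add(Z, mul(Z, SSZ)), SSSZ)))))
  →6  S(S(S(mul(add(Z, mul(Z, SSZ)), SSSZ))))
  →7  S(S(S(mul(mul(Z, SSZ), SSSZ))))
  →8  S(S(S(mul(Z, SSSZ))))
  →9  SSSZ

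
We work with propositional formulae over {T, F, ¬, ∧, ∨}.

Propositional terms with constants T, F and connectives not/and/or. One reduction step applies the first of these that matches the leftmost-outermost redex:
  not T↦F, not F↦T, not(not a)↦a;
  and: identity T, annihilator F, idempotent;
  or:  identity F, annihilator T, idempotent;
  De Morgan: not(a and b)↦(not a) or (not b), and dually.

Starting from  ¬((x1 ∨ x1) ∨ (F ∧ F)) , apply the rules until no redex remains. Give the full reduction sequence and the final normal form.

Answer: normal form = ¬x1  (in 7 steps)

Working:
  start: ¬((x1 ∨ x1) ∨ (F ∧ F))
  →1  ¬(x1 ∨ x1) ∧ ¬(F ∧ F)
  →2  (¬x1 ∧ ¬x1) ∧ ¬(F ∧ F)
  →3  ¬x1 ∧ ¬(F ∧ F)
  →4  ¬x1 ∧ (¬F ∨ ¬F)
  →5  ¬x1 ∧ ¬F
  →6  ¬x1 ∧ T
  →7  ¬x1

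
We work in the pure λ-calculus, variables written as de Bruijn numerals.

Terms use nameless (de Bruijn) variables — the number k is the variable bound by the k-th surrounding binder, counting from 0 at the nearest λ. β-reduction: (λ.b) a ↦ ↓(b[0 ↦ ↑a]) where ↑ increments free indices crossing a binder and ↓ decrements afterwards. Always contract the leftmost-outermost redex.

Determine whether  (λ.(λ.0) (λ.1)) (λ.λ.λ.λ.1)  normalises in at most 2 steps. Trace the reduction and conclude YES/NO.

Answer: YES — reaches normal form λ.λ.λ.λ.λ.1 in 2 ≤ 2 steps

Working:
  start: (λ.(λ.0) (λ.1)) (λ.λ.λ.λ.1)
  step 1: (λ.0) (λ.λ.λ.λ.λ.1)
  step 2: λ.λ.λ.λ.λ.1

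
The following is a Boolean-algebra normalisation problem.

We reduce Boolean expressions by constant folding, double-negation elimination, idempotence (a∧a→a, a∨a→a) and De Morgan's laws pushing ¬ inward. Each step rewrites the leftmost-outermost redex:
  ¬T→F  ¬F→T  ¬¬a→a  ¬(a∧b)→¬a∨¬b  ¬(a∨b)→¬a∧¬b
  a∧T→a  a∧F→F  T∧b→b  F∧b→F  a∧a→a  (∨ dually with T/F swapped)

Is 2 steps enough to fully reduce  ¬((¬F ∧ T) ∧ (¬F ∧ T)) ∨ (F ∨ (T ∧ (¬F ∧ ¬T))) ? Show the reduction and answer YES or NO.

Answer: NO — after 2 steps the term is ¬(¬F ∧ T) ∨ (F ∨ (T ∧ (¬F ∧ ¬T))), not yet normal

Reduction:
  start: ¬((¬F ∧ T) ∧ (¬F ∧ T)) ∨ (F ∨ (T ∧ (¬F ∧ ¬T)))
  [1] (¬(¬F ∧ T) ∨ ¬(¬F ∧ T)) ∨ (F ∨ (T ∧ (¬F ∧ ¬T)))
  [2] ¬(¬F ∧ T) ∨ (F ∨ (T ∧ (¬F ∧ ¬T)))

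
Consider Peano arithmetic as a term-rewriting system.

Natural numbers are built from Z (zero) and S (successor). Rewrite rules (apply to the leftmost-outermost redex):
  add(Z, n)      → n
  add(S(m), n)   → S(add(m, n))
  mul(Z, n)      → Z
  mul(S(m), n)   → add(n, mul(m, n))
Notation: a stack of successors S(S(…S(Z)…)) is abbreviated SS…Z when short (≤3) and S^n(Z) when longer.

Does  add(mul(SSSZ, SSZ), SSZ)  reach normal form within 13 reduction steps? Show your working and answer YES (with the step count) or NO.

  start: add(mul(SSSZ, SSZ), SSZ)
  →1  add(add(SSZ, mul(SSZ, SSZ)), SSZ)
  →2  add(S(add(SZ, mul(SSZ, SSZ))), SSZ)
  →3  S(add(add(SZ, mul(SSZ, SSZ)), SSZ))
  →4  S(add(S(add(Z, mul(SSZ, SSZ))), SSZ))
  →5  S(S(add(add(Z, mul(SSZ, SSZ)), SSZ)))
  →6  S(S(add(mul(SSZ, SSZ), SSZ)))
  →7  S(S(add(add(SSZ, mul(SZ, SSZ)), SSZ)))
  →8  S(S(add(S(add(SZ, mul(SZ, SSZ))), SSZ)))
  →9  S(S(S(add(add(SZ, mul(SZ, SSZ)), SSZ))))
  →10  S(S(S(add(S(add(Z, mul(SZ, SSZ))), SSZ))))
  →11  S(S(S(S(add(add(Z, mul(SZ, SSZ)), SSZ)))))
  →12  S(S(S(S(add(mul(SZ, SSZ), SSZ)))))
  →13  S(S(S(S(add(add(SSZ, mul(Z, SSZ)), SSZ)))))

Answer: NO — after 13 steps the term is S(S(S(S(add(add(SSZ, mul(Z, SSZ)), SSZ))))), not yet normal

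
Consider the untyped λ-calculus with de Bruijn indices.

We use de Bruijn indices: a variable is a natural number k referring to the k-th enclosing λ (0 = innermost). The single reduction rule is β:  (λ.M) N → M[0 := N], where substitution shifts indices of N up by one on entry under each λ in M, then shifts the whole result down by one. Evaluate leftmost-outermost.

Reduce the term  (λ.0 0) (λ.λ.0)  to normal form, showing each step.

  start: (λ.0 0) (λ.λ.0)
  step 1: (λ.λ.0) (λ.λ.0)
  step 2: λ.0

Answer: normal form = λ.0  (in 2 steps)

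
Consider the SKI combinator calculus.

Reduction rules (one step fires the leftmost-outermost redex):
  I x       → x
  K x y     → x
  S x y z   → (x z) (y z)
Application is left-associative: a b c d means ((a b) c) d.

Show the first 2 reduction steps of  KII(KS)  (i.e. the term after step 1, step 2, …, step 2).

Answer: after 2 steps: KS

Working:
  start: KII(KS)
  step 1: I(KS)
  step 2: KS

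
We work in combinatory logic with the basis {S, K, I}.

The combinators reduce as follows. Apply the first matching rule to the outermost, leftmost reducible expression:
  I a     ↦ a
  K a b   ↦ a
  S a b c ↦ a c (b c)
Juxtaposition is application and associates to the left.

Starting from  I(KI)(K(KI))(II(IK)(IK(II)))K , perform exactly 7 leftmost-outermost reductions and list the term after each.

Answer: after 7 steps: IK(II)

Reduction:
  start: I(KI)(K(KI))(II(IK)(IK(II)))K
  step 1: KI(K(KI))(II(IK)(IK(II)))K
  step 2: I(II(IK)(IK(II)))K
  step 3: II(IK)(IK(II))K
  step 4: I(IK)(IK(II))K
  step 5: IK(IK(II))K
  step 6: K(IK(II))K
  step 7: IK(II)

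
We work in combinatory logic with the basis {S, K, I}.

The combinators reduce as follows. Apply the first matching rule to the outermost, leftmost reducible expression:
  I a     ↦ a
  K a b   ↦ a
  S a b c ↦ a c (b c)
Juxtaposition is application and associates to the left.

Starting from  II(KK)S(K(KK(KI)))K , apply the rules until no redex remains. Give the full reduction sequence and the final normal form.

  start: II(KK)S(K(KK(KI)))K
  [1] I(KK)S(K(KK(KI)))K
  [2] KKS(K(KK(KI)))K
  [3] K(K(KK(KI)))K
  [4] K(KK(KI))
  [5] KK

Answer: normal form = KK  (in 5 steps)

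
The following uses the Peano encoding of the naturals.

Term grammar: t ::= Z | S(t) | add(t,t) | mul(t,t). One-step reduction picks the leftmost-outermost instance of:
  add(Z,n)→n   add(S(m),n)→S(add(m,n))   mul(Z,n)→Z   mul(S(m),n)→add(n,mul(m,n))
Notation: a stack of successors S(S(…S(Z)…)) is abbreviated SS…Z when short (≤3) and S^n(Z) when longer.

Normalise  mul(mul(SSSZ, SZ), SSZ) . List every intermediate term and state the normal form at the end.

Answer: normal form = S^6(Z)  (in 23 steps)

Derivation:
  start: mul(mul(SSSZ, SZ), SSZ)
  step 1: mul(add(SZ, mul(SSZ, SZ)), SSZ)
  step 2: mul(S(add(Z, mul(SSZ, SZ))), SSZ)
  step 3: add(SSZ, mul(add(Z, mul(SSZ, SZ)), SSZ))
  step 4: S(add(SZ, mul(add(Z, mul(SSZ, SZ)), SSZ)))
  step 5: S(S(add(Z, mul(add(Z, mul(SSZ, SZ)), SSZ))))
  step 6: S(S(mul(add(Z, mul(SSZ, SZ)), SSZ)))
  step 7: S(S(mul(mul(SSZ, SZ), SSZ)))
  step 8: S(S(mul(add(SZ, mul(SZ, SZ)), SSZ)))
  step 9: S(S(mul(S(add(Z, mul(SZ, SZ))), SSZ)))
  step 10: S(S(add(SSZ, mul(add(Z, mul(SZ, SZ)), SSZ))))
  step 11: S(S(S(add(SZ, mul(add(Z, mul(SZ, SZ)), SSZ)))))
  step 12: S(S(S(S(add(Z, mul(add(Z, mul(SZ, SZ)), SSZ))))))
  step 13: S(S(S(S(mul(add(Z, mul(SZ, SZ)), SSZ)))))
  step 14: S(S(S(S(mul(mul(SZ, SZ), SSZ)))))
  step 15: S(S(S(S(mul(add(SZ, mul(Z, SZ)), SSZ)))))
  step 16: S(S(S(S(mul(S(add(Z, mul(Z, SZ))), SSZ)))))
  step 17: S(S(S(S(add(SSZ, mul(add(Z, mul(Z, SZ)), SSZ))))))
  step 18: S(S(S(S(S(add(SZ, mul(add(Z, mul(Z, SZ)), SSZ)))))))
  step 19: S(S(S(S(S(S(add(Z, mul(add(Z, mul(Z, SZ)), SSZ))))))))
  step 20: S(S(S(S(S(S(mul(add(Z, mul(Z, SZ)), SSZ)))))))
  step 21: S(S(S(S(S(S(mul(mul(Z, SZ), SSZ)))))))
  step 22: S(S(S(S(S(S(mul(Z, SSZ)))))))
  step 23: S^6(Z)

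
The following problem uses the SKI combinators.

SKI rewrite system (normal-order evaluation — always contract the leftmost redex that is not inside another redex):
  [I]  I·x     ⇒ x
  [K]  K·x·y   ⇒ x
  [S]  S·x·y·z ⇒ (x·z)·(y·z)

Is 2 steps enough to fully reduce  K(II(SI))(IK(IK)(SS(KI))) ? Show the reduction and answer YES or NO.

  start: K(II(SI))(IK(IK)(SS(KI)))
  →1  II(SI)
  →2  I(SI)

Answer: NO — after 2 steps the term is I(SI), not yet normal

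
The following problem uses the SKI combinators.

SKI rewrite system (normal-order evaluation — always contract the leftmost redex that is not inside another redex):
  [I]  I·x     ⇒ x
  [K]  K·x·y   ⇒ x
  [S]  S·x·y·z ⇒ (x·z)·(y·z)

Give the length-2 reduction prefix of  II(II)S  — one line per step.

  start: II(II)S
  [1] I(II)S
  [2] IIS

Answer: after 2 steps: IIS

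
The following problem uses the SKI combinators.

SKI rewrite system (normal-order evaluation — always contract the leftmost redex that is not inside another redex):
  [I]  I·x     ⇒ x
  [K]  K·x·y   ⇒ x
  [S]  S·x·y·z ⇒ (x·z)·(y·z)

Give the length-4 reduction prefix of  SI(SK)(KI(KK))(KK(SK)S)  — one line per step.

  start: SI(SK)(KI(KK))(KK(SK)S)
  →1  I(KI(KK))(SK(KI(KK)))(KK(SK)S)
  →2  KI(KK)(SK(KI(KK)))(KK(SK)S)
  →3  I(SK(KI(KK)))(KK(SK)S)
  →4  SK(KI(KK))(KK(SK)S)

Answer: after 4 steps: SK(KI(KK))(KK(SK)S)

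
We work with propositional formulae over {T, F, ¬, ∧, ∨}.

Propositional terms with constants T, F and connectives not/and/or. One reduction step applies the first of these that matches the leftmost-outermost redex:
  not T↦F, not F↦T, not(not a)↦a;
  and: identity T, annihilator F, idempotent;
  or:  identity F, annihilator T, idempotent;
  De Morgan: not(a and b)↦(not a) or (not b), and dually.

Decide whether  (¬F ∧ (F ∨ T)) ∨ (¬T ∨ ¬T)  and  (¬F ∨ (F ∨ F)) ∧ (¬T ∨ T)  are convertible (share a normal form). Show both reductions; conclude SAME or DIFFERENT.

Answer: SAME — A ⇓ T, B ⇓ T

Reduction:
Term A:
  start: (¬F ∧ (F ∨ T)) ∨ (¬T ∨ ¬T)
  step 1: (T ∧ (F ∨ T)) ∨ (¬T ∨ ¬T)
  step 2: (F ∨ T) ∨ (¬T ∨ ¬T)
  step 3: T ∨ (¬T ∨ ¬T)
  step 4: T

Term B:
  start: (¬F ∨ (F ∨ F)) ∧ (¬T ∨ T)
  step 1: (T ∨ (F ∨ F)) ∧ (¬T ∨ T)
  step 2: T ∧ (¬T ∨ T)
  step 3: ¬T ∨ T
  step 4: T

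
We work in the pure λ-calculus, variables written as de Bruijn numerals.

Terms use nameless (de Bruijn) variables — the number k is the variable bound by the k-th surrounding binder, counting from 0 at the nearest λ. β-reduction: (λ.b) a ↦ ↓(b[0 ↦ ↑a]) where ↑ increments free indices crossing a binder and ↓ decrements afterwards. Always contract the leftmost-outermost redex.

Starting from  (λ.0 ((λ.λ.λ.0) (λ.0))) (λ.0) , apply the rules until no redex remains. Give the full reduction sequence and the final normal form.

  start: (λ.0 ((λ.λ.λ.0) (λ.0))) (λ.0)
  →1  (λ.0) ((λ.λ.λ.0) (λ.0))
  →2  (λ.λ.λ.0) (λ.0)
  →3  λ.λ.0

Answer: normal form = λ.λ.0  (in 3 steps)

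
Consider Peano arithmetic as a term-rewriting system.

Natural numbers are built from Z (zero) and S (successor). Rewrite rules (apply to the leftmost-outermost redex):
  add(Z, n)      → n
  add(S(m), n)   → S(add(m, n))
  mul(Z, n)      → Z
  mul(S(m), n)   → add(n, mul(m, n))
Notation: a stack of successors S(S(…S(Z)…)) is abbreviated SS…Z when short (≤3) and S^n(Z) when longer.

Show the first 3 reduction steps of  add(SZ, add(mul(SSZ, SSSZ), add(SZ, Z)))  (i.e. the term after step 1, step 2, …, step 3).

Answer: after 3 steps: S(add(add(SSSZ, mul(SZ, SSSZ)), add(SZ, Z)))

Reduction:
  start: add(SZ, add(mul(SSZ, SSSZ), add(SZ, Z)))
  →1  S(add(Z, add(mul(SSZ, SSSZ), add(SZ, Z))))
  →2  S(add(mul(SSZ, SSSZ), add(SZ, Z)))
  →3  S(add(add(SSSZ, mul(SZ, SSSZ)), add(SZ, Z)))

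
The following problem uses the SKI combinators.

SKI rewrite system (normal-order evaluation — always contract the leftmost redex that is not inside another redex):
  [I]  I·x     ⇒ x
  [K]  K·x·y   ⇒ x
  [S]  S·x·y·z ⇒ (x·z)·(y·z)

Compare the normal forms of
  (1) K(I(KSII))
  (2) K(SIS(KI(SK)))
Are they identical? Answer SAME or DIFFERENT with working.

Term A:
  start: K(I(KSII))
  step 1: K(KSII)
  step 2: K(SI)

Term B:
  start: K(SIS(KI(SK)))
  step 1: K(I(KI(SK))(S(KI(SK))))
  step 2: K(KI(SK)(S(KI(SK))))
  step 3: K(I(S(KI(SK))))
  step 4: K(S(KI(SK)))
  step 5: K(SI)

Answer: SAME — A ⇓ K(SI), B ⇓ K(SI)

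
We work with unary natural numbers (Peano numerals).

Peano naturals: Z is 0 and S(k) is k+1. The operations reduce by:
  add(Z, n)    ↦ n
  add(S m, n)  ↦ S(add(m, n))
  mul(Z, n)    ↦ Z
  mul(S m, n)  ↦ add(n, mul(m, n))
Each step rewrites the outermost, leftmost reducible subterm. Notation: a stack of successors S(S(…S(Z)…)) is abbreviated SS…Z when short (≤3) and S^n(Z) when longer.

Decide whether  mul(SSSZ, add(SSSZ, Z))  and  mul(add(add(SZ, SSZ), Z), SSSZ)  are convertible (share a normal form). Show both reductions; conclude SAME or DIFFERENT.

Term A:
  start: mul(SSSZ, add(SSSZ, Z))
  step 1: add(add(SSSZ, Z), mul(SSZ, add(SSSZ, Z)))
  step 2: add(S(add(SSZ, Z)), mul(SSZ, add(SSSZ, Z)))
  step 3: S(add(add(SSZ, Z), mul(SSZ, add(SSSZ, Z))))
  step 4: S(add(S(add(SZ, Z)), mul(SSZ, add(SSSZ, Z))))
  step 5: S(S(add(add(SZ, Z), mul(SSZ, add(SSSZ, Z)))))
  step 6: S(S(add(S(add(Z, Z)), mul(SSZ, add(SSSZ, Z)))))
  step 7: S(S(S(add(add(Z, Z), mul(SSZ, add(SSSZ, Z))))))
  step 8: S(S(S(add(Z, mul(SSZ, add(SSSZ, Z))))))
  step 9: S(S(S(mul(SSZ, add(SSSZ, Z)))))
  step 10: S(S(S(add(add(SSSZ, Z), mul(SZ, add(SSSZ, Z))))))
  step 11: S(S(S(add(S(add(SSZ, Z)), mul(SZ, add(SSSZ, Z))))))
  step 12: S(S(S(S(add(add(SSZ, Z), mul(SZ, add(SSSZ, Z)))))))
  step 13: S(S(S(S(add(S(add(SZ, Z)), mul(SZ, add(SSSZ, Z)))))))
  step 14: S(S(S(S(S(add(add(SZ, Z), mul(SZ, add(SSSZ, Z))))))))
  step 15: S(S(S(S(S(add(S(add(Z, Z)), mul(SZ, add(SSSZ, Z))))))))
  step 16: S(S(S(S(S(S(add(add(Z, Z), mul(SZ, add(SSSZ, Z)))))))))
  step 17: S(S(S(S(S(S(add(Z, mul(SZ, add(SSSZ, Z)))))))))
  step 18: S(S(S(S(S(S(mul(SZ, add(SSSZ, Z))))))))
  step 19: S(S(S(S(S(S(add(add(SSSZ, Z), mul(Z, add(SSSZ, Z)))))))))
  step 20: S(S(S(S(S(S(add(S(add(SSZ, Z)), mul(Z, add(SSSZ, Z)))))))))
  step 21: S(S(S(S(S(S(S(add(add(SSZ, Z), mul(Z, add(SSSZ, Z))))))))))
  step 22: S(S(S(S(S(S(S(add(S(add(SZ, Z)), mul(Z, add(SSSZ, Z))))))))))
  step 23: S(S(S(S(S(S(S(S(add(add(SZ, Z), mul(Z, add(SSSZ, Z)))))))))))
  step 24: S(S(S(S(S(S(S(S(add(S(add(Z, Z)), mul(Z, add(SSSZ, Z)))))))))))
  step 25: S(S(S(S(S(S(S(S(S(add(add(Z, Z), mul(Z, add(SSSZ, Z))))))))))))
  step 26: S(S(S(S(S(S(S(S(S(add(Z, mul(Z, add(SSSZ, Z))))))))))))
  step 27: S(S(S(S(S(S(S(S(S(mul(Z, add(SSSZ, Z)))))))))))
  step 28: S^9(Z)

Term B:
  start: mul(add(add(SZ, SSZ), Z), SSSZ)
  step 1: mul(add(S(add(Z, SSZ)), Z), SSSZ)
  step 2: mul(S(add(add(Z, SSZ), Z)), SSSZ)
  step 3: add(SSSZ, mul(add(add(Z, SSZ), Z), SSSZ))
  step 4: S(add(SSZ, mul(add(add(Z, SSZ), Z), SSSZ)))
  step 5: S(S(add(SZ, mul(add(add(Z, SSZ), Z), SSSZ))))
  step 6: S(S(S(add(Z, mul(add(add(Z, SSZ), Z), SSSZ)))))
  step 7: S(S(S(mul(add(add(Z, SSZ), Z), SSSZ))))
  step 8: S(S(S(mul(add(SSZ, Z), SSSZ))))
  step 9: S(S(S(mul(S(add(SZ, Z)), SSSZ))))
  step 10: S(S(S(add(SSSZ, mul(add(SZ, Z), SSSZ)))))
  step 11: S(S(S(S(add(SSZ, mul(add(SZ, Z), SSSZ))))))
  step 12: S(S(S(S(S(add(SZ, mul(add(SZ, Z), SSSZ)))))))
  step 13: S(S(S(S(S(S(add(Z, mul(add(SZ, Z), SSSZ))))))))
  step 14: S(S(S(S(S(S(mul(add(SZ, Z), SSSZ)))))))
  step 15: S(S(S(S(S(S(mul(S(add(Z, Z)), SSSZ)))))))
  step 16: S(S(S(S(S(S(add(SSSZ, mul(add(Z, Z), SSSZ))))))))
  step 17: S(S(S(S(S(S(S(add(SSZ, mul(add(Z, Z), SSSZ)))))))))
  step 18: S(S(S(S(S(S(S(S(add(SZ, mul(add(Z, Z), SSSZ))))))))))
  step 19: S(S(S(S(S(S(S(S(S(add(Z, mul(add(Z, Z), SSSZ)))))))))))
  step 20: S(S(S(S(S(S(S(S(S(mul(add(Z, Z), SSSZ))))))))))
  step 21: S(S(S(S(S(S(S(S(S(mul(Z, SSSZ))))))))))
  step 22: S^9(Z)

Answer: SAME — A ⇓ S^9(Z), B ⇓ S^9(Z)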